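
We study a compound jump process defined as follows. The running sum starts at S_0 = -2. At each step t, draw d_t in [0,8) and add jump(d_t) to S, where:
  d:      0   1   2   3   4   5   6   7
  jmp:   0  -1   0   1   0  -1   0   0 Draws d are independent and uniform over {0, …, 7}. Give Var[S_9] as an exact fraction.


207/64

Outcome values over d=0..7: [0, -1, 0, 1, 0, -1, 0, 0]
Σy = -1, Σy² = 3, M = 8
μ = -1/8 = -1/8,  σ² = 3/8 − (-1/8)² = 23/64
Independent increments: Var[S_9] = 9·σ² = 9·(23/64) = 207/64


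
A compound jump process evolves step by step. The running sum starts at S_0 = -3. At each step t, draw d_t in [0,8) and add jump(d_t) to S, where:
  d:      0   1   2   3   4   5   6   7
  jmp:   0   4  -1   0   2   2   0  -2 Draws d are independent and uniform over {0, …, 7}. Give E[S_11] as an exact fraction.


31/8

Outcome values over d=0..7: [0, 4, -1, 0, 2, 2, 0, -2]
Σy = 5, Σy² = 29, M = 8
μ = 5/8 = 5/8,  σ² = 29/8 − (5/8)² = 207/64
E[S_11] = -3 + 11·(5/8) = 31/8


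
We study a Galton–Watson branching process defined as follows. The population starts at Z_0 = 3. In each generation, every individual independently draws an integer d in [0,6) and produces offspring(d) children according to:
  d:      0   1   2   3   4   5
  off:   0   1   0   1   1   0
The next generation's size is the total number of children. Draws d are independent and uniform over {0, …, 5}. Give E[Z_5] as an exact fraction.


Outcome values over d=0..5: [0, 1, 0, 1, 1, 0]
Σy = 3, Σy² = 3, M = 6
μ = 3/6 = 1/2,  σ² = 3/6 − (1/2)² = 1/4
E[Z_0] = 3
E[Z_1] = 1/2·E[Z_0] = 3/2
E[Z_2] = 1/2·E[Z_1] = 3/4
E[Z_3] = 1/2·E[Z_2] = 3/8
E[Z_4] = 1/2·E[Z_3] = 3/16
E[Z_5] = 1/2·E[Z_4] = 3/32

3/32


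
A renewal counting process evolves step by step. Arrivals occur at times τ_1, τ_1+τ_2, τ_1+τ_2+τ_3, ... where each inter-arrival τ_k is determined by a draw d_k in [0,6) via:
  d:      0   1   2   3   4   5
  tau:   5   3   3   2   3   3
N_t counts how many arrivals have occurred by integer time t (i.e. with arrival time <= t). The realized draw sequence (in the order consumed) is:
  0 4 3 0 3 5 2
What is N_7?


1

draw d_1=0: τ_1=5, arrival time A_1=5
draw d_2=4: τ_2=3, arrival time A_2=8
draw d_3=3: τ_3=2, arrival time A_3=10
draw d_4=0: τ_4=5, arrival time A_4=15
draw d_5=3: τ_5=2, arrival time A_5=17
draw d_6=5: τ_6=3, arrival time A_6=20
draw d_7=2: τ_7=3, arrival time A_7=23
N_t over t=0..7: 0:0 1:0 2:0 3:0 4:0 5:1 6:1 7:1


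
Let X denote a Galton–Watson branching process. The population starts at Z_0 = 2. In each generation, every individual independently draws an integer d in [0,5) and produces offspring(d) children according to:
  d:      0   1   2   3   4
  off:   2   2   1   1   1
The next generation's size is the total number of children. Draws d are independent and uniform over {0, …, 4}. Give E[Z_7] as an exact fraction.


1647086/78125

Outcome values over d=0..4: [2, 2, 1, 1, 1]
Σy = 7, Σy² = 11, M = 5
μ = 7/5 = 7/5,  σ² = 11/5 − (7/5)² = 6/25
E[Z_0] = 2
E[Z_1] = 7/5·E[Z_0] = 14/5
E[Z_2] = 7/5·E[Z_1] = 98/25
E[Z_3] = 7/5·E[Z_2] = 686/125
E[Z_4] = 7/5·E[Z_3] = 4802/625
E[Z_5] = 7/5·E[Z_4] = 33614/3125
E[Z_6] = 7/5·E[Z_5] = 235298/15625
E[Z_7] = 7/5·E[Z_6] = 1647086/78125


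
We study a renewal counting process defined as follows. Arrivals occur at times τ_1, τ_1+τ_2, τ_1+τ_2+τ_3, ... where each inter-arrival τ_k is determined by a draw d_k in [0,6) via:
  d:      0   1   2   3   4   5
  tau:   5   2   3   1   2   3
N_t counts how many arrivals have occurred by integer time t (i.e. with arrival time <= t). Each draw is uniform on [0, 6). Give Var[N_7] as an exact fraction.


Inter-arrival values over d=0..5: [5, 2, 3, 1, 2, 3]
Each d has probability 1/6, so the pmf of τ is: f(1) = 1/6, f(2) = 1/3, f(3) = 1/3, f(5) = 1/6
Let p_n(j) = P(N_n = j), with p_0 = [1]. Condition on τ_1: p_n(0) = P(τ > n), and for j >= 1, p_n(j) = Σ_{k<=n} f(k)·p_{n−k}(j−1)
p_1 = [5/6, 1/6]  (j = 0..1)
p_2 = [1/2, 17/36, 1/36]  (j = 0..2)
p_3 = [1/6, 25/36, 29/216, 1/216]  (j = 0..3)
p_4 = [1/6, 17/36, 71/216, 41/1296, 1/1296]  (j = 0..4)
p_5 = [0, 5/12, 101/216, 47/432, 53/7776, 1/7776]  (j = 0..5)
p_6 = [0, 1/4, 35/72, 301/1296, 235/7776, 65/46656, 1/46656]  (j = 0..6)
p_7 = [0, 5/36, 5/12, 455/1296, 665/7776, 353/46656, 77/279936, 1/279936]  (j = 0..7)
E[N_7] = Σ j·p_7(j) = 673819/279936;  E[N_7²] = Σ j²·p_7(j) = 1828771/279936
Var[N_7] = 1828771/279936 − (673819/279936)² = 57906793895/78364164096

57906793895/78364164096


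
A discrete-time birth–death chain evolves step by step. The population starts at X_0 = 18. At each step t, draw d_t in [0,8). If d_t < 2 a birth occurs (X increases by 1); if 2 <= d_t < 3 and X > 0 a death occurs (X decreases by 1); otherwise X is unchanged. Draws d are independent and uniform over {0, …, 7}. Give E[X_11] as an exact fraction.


155/8

X can drop by at most 1 per step and X_0 = 18 > T = 11, so X_t >= 18 − t >= 7 > 0 for every t <= 11: the floor at 0 (the 'and X > 0' condition) never binds. Hence X_11 = X_0 + Σ_{t<11} Y_t with i.i.d. increments Y_t = y(d_t) ∈ {+1, −1, 0}.
Outcome values over d=0..7: [1, 1, -1, 0, 0, 0, 0, 0]
Σy = 1, Σy² = 3, M = 8
μ = 1/8 = 1/8,  σ² = 3/8 − (1/8)² = 23/64
E[X_11] = 18 + 11·(1/8) = 155/8


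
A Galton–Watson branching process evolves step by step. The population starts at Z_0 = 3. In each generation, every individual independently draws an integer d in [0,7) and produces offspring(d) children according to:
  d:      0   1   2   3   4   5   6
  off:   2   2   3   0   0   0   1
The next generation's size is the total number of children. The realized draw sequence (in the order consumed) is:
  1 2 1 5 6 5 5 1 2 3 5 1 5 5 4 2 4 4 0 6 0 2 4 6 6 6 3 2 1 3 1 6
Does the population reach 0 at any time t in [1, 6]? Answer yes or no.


no

gen 0: Z_0=3, draws=[1, 2, 1], offspring=[2, 3, 2], Z_1=7
gen 1: Z_1=7, draws=[5, 6, 5, 5, 1, 2, 3], offspring=[0, 1, 0, 0, 2, 3, 0], Z_2=6
gen 2: Z_2=6, draws=[5, 1, 5, 5, 4, 2], offspring=[0, 2, 0, 0, 0, 3], Z_3=5
gen 3: Z_3=5, draws=[4, 4, 0, 6, 0], offspring=[0, 0, 2, 1, 2], Z_4=5
gen 4: Z_4=5, draws=[2, 4, 6, 6, 6], offspring=[3, 0, 1, 1, 1], Z_5=6
gen 5: Z_5=6, draws=[3, 2, 1, 3, 1, 6], offspring=[0, 3, 2, 0, 2, 1], Z_6=8


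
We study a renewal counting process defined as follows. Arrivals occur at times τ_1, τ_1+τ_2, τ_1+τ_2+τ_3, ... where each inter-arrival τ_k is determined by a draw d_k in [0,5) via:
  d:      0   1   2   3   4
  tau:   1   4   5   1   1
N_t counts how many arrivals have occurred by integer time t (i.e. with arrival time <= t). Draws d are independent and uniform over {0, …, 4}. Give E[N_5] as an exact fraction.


6323/3125

Inter-arrival values over d=0..4: [1, 4, 5, 1, 1]
Each d has probability 1/5, so the pmf of τ is: f(1) = 3/5, f(4) = 1/5, f(5) = 1/5
Renewal equation for m(n) = E[N_n]: condition on τ_1 = k (if k <= n, one arrival plus a fresh copy on the remaining n−k steps): m(n) = F(n) + Σ_{k<=n} f(k)·m(n−k), where F(n) = P(τ <= n) and m(0) = 0
m(1) = F(1) = 3/5
m(2) = F(2) + f(1)·m(1) = 3/5 + 3/5·3/5 = 24/25
m(3) = F(3) + f(1)·m(2) = 3/5 + 3/5·24/25 = 147/125
m(4) = F(4) + f(1)·m(3) = 4/5 + 3/5·147/125 = 941/625
m(5) = F(5) + f(1)·m(4) + f(4)·m(1) = 1 + 3/5·941/625 + 1/5·3/5 = 6323/3125
E[N_5] = m(5) = 6323/3125


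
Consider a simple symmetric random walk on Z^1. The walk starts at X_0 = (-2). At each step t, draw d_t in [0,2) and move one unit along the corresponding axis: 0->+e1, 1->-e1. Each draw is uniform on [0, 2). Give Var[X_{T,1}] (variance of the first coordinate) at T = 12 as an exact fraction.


Outcome values over d=0..1: [1, -1]
Σy = 0, Σy² = 2, M = 2
μ = 0/2 = 0,  σ² = 2/2 − (0)² = 1
Independent increments: Var[X_12] = 12·σ² = 12·(1) = 12

12


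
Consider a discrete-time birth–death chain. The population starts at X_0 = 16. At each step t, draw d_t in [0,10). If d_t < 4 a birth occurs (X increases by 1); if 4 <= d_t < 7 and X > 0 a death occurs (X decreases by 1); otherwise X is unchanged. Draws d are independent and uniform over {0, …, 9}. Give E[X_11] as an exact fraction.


X can drop by at most 1 per step and X_0 = 16 > T = 11, so X_t >= 16 − t >= 5 > 0 for every t <= 11: the floor at 0 (the 'and X > 0' condition) never binds. Hence X_11 = X_0 + Σ_{t<11} Y_t with i.i.d. increments Y_t = y(d_t) ∈ {+1, −1, 0}.
Outcome values over d=0..9: [1, 1, 1, 1, -1, -1, -1, 0, 0, 0]
Σy = 1, Σy² = 7, M = 10
μ = 1/10 = 1/10,  σ² = 7/10 − (1/10)² = 69/100
E[X_11] = 16 + 11·(1/10) = 171/10

171/10


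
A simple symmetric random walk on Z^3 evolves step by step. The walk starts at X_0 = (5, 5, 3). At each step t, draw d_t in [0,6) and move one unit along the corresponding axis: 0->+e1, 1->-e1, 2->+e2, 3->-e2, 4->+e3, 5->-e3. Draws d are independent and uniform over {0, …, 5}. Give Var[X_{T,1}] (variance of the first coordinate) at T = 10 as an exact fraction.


10/3

Outcome values over d=0..5: [1, -1, 0, 0, 0, 0]
Σy = 0, Σy² = 2, M = 6
μ = 0/6 = 0,  σ² = 2/6 − (0)² = 1/3
Independent increments: Var[X_10] = 10·σ² = 10·(1/3) = 10/3


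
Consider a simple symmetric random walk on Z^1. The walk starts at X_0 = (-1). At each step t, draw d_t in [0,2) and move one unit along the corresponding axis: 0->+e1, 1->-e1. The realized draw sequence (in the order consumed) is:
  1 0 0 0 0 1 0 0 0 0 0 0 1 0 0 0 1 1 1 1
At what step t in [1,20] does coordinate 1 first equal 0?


3

t=0: X=(-1), d=1 → -e1, X_1=(-2)
t=1: X=(-2), d=0 → +e1, X_2=(-1)
t=2: X=(-1), d=0 → +e1, X_3=(0)
t=3: X=(0), d=0 → +e1, X_4=(1)
t=4: X=(1), d=0 → +e1, X_5=(2)
t=5: X=(2), d=1 → -e1, X_6=(1)
t=6: X=(1), d=0 → +e1, X_7=(2)
t=7: X=(2), d=0 → +e1, X_8=(3)
t=8: X=(3), d=0 → +e1, X_9=(4)
t=9: X=(4), d=0 → +e1, X_10=(5)
t=10: X=(5), d=0 → +e1, X_11=(6)
t=11: X=(6), d=0 → +e1, X_12=(7)
t=12: X=(7), d=1 → -e1, X_13=(6)
t=13: X=(6), d=0 → +e1, X_14=(7)
t=14: X=(7), d=0 → +e1, X_15=(8)
t=15: X=(8), d=0 → +e1, X_16=(9)
t=16: X=(9), d=1 → -e1, X_17=(8)
t=17: X=(8), d=1 → -e1, X_18=(7)
t=18: X=(7), d=1 → -e1, X_19=(6)
t=19: X=(6), d=1 → -e1, X_20=(5)


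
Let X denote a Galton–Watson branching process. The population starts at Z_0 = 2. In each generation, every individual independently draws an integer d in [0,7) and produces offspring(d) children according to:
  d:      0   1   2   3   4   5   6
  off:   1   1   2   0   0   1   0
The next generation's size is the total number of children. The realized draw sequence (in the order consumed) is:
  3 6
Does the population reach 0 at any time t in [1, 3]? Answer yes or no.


yes

gen 0: Z_0=2, draws=[3, 6], offspring=[0, 0], Z_1=0
gen 1: Z_1=0, draws=[], offspring=[], Z_2=0
gen 2: Z_2=0, draws=[], offspring=[], Z_3=0


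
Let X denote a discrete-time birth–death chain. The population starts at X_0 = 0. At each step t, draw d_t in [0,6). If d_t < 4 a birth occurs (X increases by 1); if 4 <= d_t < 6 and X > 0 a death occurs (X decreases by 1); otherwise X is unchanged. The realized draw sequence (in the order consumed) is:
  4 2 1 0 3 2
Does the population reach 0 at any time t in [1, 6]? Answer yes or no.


t=0: X=0, d=4 → hold, X_1=0
t=1: X=0, d=2 → birth, X_2=1
t=2: X=1, d=1 → birth, X_3=2
t=3: X=2, d=0 → birth, X_4=3
t=4: X=3, d=3 → birth, X_5=4
t=5: X=4, d=2 → birth, X_6=5

yes


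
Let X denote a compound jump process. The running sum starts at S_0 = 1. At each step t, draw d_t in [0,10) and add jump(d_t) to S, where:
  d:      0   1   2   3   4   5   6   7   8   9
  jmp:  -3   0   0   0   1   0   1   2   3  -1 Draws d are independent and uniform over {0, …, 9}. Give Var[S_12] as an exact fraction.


723/25

Outcome values over d=0..9: [-3, 0, 0, 0, 1, 0, 1, 2, 3, -1]
Σy = 3, Σy² = 25, M = 10
μ = 3/10 = 3/10,  σ² = 25/10 − (3/10)² = 241/100
Independent increments: Var[S_12] = 12·σ² = 12·(241/100) = 723/25


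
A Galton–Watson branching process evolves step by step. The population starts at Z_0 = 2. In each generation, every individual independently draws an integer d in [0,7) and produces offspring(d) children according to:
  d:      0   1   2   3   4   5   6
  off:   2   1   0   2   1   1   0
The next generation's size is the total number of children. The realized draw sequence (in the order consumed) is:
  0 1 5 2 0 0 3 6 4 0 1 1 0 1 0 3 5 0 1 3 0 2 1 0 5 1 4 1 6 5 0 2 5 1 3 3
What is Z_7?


12

gen 0: Z_0=2, draws=[0, 1], offspring=[2, 1], Z_1=3
gen 1: Z_1=3, draws=[5, 2, 0], offspring=[1, 0, 2], Z_2=3
gen 2: Z_2=3, draws=[0, 3, 6], offspring=[2, 2, 0], Z_3=4
gen 3: Z_3=4, draws=[4, 0, 1, 1], offspring=[1, 2, 1, 1], Z_4=5
gen 4: Z_4=5, draws=[0, 1, 0, 3, 5], offspring=[2, 1, 2, 2, 1], Z_5=8
gen 5: Z_5=8, draws=[0, 1, 3, 0, 2, 1, 0, 5], offspring=[2, 1, 2, 2, 0, 1, 2, 1], Z_6=11
gen 6: Z_6=11, draws=[1, 4, 1, 6, 5, 0, 2, 5, 1, 3, 3], offspring=[1, 1, 1, 0, 1, 2, 0, 1, 1, 2, 2], Z_7=12


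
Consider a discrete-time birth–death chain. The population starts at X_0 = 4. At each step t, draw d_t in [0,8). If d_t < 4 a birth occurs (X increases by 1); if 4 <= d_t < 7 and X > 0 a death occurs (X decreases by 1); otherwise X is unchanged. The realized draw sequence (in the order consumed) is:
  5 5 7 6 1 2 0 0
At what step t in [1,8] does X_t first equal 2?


2

t=0: X=4, d=5 → death, X_1=3
t=1: X=3, d=5 → death, X_2=2
t=2: X=2, d=7 → hold, X_3=2
t=3: X=2, d=6 → death, X_4=1
t=4: X=1, d=1 → birth, X_5=2
t=5: X=2, d=2 → birth, X_6=3
t=6: X=3, d=0 → birth, X_7=4
t=7: X=4, d=0 → birth, X_8=5


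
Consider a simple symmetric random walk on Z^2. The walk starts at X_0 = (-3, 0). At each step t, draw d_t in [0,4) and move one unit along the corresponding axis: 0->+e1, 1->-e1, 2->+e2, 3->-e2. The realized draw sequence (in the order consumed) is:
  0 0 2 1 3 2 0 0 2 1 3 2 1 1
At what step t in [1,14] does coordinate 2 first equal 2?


t=0: X=(-3, 0), d=0 → +e1, X_1=(-2, 0)
t=1: X=(-2, 0), d=0 → +e1, X_2=(-1, 0)
t=2: X=(-1, 0), d=2 → +e2, X_3=(-1, 1)
t=3: X=(-1, 1), d=1 → -e1, X_4=(-2, 1)
t=4: X=(-2, 1), d=3 → -e2, X_5=(-2, 0)
t=5: X=(-2, 0), d=2 → +e2, X_6=(-2, 1)
t=6: X=(-2, 1), d=0 → +e1, X_7=(-1, 1)
t=7: X=(-1, 1), d=0 → +e1, X_8=(0, 1)
t=8: X=(0, 1), d=2 → +e2, X_9=(0, 2)
t=9: X=(0, 2), d=1 → -e1, X_10=(-1, 2)
t=10: X=(-1, 2), d=3 → -e2, X_11=(-1, 1)
t=11: X=(-1, 1), d=2 → +e2, X_12=(-1, 2)
t=12: X=(-1, 2), d=1 → -e1, X_13=(-2, 2)
t=13: X=(-2, 2), d=1 → -e1, X_14=(-3, 2)

9


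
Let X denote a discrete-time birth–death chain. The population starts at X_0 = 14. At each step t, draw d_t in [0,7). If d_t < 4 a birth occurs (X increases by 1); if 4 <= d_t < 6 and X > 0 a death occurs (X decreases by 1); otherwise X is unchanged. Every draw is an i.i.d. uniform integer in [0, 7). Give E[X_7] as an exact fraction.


16

X can drop by at most 1 per step and X_0 = 14 > T = 7, so X_t >= 14 − t >= 7 > 0 for every t <= 7: the floor at 0 (the 'and X > 0' condition) never binds. Hence X_7 = X_0 + Σ_{t<7} Y_t with i.i.d. increments Y_t = y(d_t) ∈ {+1, −1, 0}.
Outcome values over d=0..6: [1, 1, 1, 1, -1, -1, 0]
Σy = 2, Σy² = 6, M = 7
μ = 2/7 = 2/7,  σ² = 6/7 − (2/7)² = 38/49
E[X_7] = 14 + 7·(2/7) = 16


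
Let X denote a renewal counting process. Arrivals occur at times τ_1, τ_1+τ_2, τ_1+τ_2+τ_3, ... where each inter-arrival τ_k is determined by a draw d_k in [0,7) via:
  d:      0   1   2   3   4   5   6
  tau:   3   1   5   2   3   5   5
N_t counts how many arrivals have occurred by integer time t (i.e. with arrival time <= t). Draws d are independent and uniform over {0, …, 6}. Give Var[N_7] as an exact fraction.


Inter-arrival values over d=0..6: [3, 1, 5, 2, 3, 5, 5]
Each d has probability 1/7, so the pmf of τ is: f(1) = 1/7, f(2) = 1/7, f(3) = 2/7, f(5) = 3/7
Let p_n(j) = P(N_n = j), with p_0 = [1]. Condition on τ_1: p_n(0) = P(τ > n), and for j >= 1, p_n(j) = Σ_{k<=n} f(k)·p_{n−k}(j−1)
p_1 = [6/7, 1/7]  (j = 0..1)
p_2 = [5/7, 13/49, 1/49]  (j = 0..2)
p_3 = [3/7, 25/49, 20/343, 1/343]  (j = 0..3)
p_4 = [3/7, 20/49, 52/343, 27/2401, 1/2401]  (j = 0..4)
p_5 = [0, 37/49, 71/343, 86/2401, 34/16807, 1/16807]  (j = 0..5)
p_6 = [0, 27/49, 128/343, 163/2401, 127/16807, 41/117649, 1/117649]  (j = 0..6)
p_7 = [0, 3/7, 143/343, 324/2401, 303/16807, 25/16807, 48/823543, 1/823543]  (j = 0..7)
E[N_7] = Σ j·p_7(j) = 1438837/823543;  E[N_7²] = Σ j²·p_7(j) = 2996461/823543
Var[N_7] = 2996461/823543 − (1438837/823543)² = 397462568754/678223072849

397462568754/678223072849


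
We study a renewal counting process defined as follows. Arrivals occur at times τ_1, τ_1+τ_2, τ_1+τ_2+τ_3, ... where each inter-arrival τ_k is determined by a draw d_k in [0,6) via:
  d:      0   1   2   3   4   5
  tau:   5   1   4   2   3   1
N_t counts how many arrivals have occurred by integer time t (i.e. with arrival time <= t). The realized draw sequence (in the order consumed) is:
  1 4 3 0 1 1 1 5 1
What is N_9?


3

draw d_1=1: τ_1=1, arrival time A_1=1
draw d_2=4: τ_2=3, arrival time A_2=4
draw d_3=3: τ_3=2, arrival time A_3=6
draw d_4=0: τ_4=5, arrival time A_4=11
draw d_5=1: τ_5=1, arrival time A_5=12
draw d_6=1: τ_6=1, arrival time A_6=13
draw d_7=1: τ_7=1, arrival time A_7=14
draw d_8=5: τ_8=1, arrival time A_8=15
draw d_9=1: τ_9=1, arrival time A_9=16
N_t over t=0..9: 0:0 1:1 2:1 3:1 4:2 5:2 6:3 7:3 8:3 9:3


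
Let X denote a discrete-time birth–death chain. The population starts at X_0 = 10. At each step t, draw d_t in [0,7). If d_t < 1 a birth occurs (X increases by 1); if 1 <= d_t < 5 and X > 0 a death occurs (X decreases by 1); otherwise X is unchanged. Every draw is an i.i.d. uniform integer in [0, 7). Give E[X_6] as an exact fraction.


52/7

X can drop by at most 1 per step and X_0 = 10 > T = 6, so X_t >= 10 − t >= 4 > 0 for every t <= 6: the floor at 0 (the 'and X > 0' condition) never binds. Hence X_6 = X_0 + Σ_{t<6} Y_t with i.i.d. increments Y_t = y(d_t) ∈ {+1, −1, 0}.
Outcome values over d=0..6: [1, -1, -1, -1, -1, 0, 0]
Σy = -3, Σy² = 5, M = 7
μ = -3/7 = -3/7,  σ² = 5/7 − (-3/7)² = 26/49
E[X_6] = 10 + 6·(-3/7) = 52/7


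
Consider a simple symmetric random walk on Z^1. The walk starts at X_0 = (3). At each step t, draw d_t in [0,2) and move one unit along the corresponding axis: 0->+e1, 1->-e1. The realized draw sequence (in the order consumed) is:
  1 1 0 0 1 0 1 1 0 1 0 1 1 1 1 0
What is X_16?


(-1)

t=0: X=(3), d=1 → -e1, X_1=(2)
t=1: X=(2), d=1 → -e1, X_2=(1)
t=2: X=(1), d=0 → +e1, X_3=(2)
t=3: X=(2), d=0 → +e1, X_4=(3)
t=4: X=(3), d=1 → -e1, X_5=(2)
t=5: X=(2), d=0 → +e1, X_6=(3)
t=6: X=(3), d=1 → -e1, X_7=(2)
t=7: X=(2), d=1 → -e1, X_8=(1)
t=8: X=(1), d=0 → +e1, X_9=(2)
t=9: X=(2), d=1 → -e1, X_10=(1)
t=10: X=(1), d=0 → +e1, X_11=(2)
t=11: X=(2), d=1 → -e1, X_12=(1)
t=12: X=(1), d=1 → -e1, X_13=(0)
t=13: X=(0), d=1 → -e1, X_14=(-1)
t=14: X=(-1), d=1 → -e1, X_15=(-2)
t=15: X=(-2), d=0 → +e1, X_16=(-1)


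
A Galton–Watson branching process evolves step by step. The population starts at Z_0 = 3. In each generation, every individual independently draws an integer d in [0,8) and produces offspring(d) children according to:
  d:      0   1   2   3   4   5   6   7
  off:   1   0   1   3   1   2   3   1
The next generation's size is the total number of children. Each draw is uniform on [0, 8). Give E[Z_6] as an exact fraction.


2187/64

Outcome values over d=0..7: [1, 0, 1, 3, 1, 2, 3, 1]
Σy = 12, Σy² = 26, M = 8
μ = 12/8 = 3/2,  σ² = 26/8 − (3/2)² = 1
E[Z_0] = 3
E[Z_1] = 3/2·E[Z_0] = 9/2
E[Z_2] = 3/2·E[Z_1] = 27/4
E[Z_3] = 3/2·E[Z_2] = 81/8
E[Z_4] = 3/2·E[Z_3] = 243/16
E[Z_5] = 3/2·E[Z_4] = 729/32
E[Z_6] = 3/2·E[Z_5] = 2187/64


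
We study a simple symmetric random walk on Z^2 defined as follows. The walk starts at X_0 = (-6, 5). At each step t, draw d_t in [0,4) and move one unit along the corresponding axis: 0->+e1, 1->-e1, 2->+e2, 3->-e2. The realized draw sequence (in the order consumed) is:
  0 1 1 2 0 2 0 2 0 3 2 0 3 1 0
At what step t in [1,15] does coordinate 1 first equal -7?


3

t=0: X=(-6, 5), d=0 → +e1, X_1=(-5, 5)
t=1: X=(-5, 5), d=1 → -e1, X_2=(-6, 5)
t=2: X=(-6, 5), d=1 → -e1, X_3=(-7, 5)
t=3: X=(-7, 5), d=2 → +e2, X_4=(-7, 6)
t=4: X=(-7, 6), d=0 → +e1, X_5=(-6, 6)
t=5: X=(-6, 6), d=2 → +e2, X_6=(-6, 7)
t=6: X=(-6, 7), d=0 → +e1, X_7=(-5, 7)
t=7: X=(-5, 7), d=2 → +e2, X_8=(-5, 8)
t=8: X=(-5, 8), d=0 → +e1, X_9=(-4, 8)
t=9: X=(-4, 8), d=3 → -e2, X_10=(-4, 7)
t=10: X=(-4, 7), d=2 → +e2, X_11=(-4, 8)
t=11: X=(-4, 8), d=0 → +e1, X_12=(-3, 8)
t=12: X=(-3, 8), d=3 → -e2, X_13=(-3, 7)
t=13: X=(-3, 7), d=1 → -e1, X_14=(-4, 7)
t=14: X=(-4, 7), d=0 → +e1, X_15=(-3, 7)


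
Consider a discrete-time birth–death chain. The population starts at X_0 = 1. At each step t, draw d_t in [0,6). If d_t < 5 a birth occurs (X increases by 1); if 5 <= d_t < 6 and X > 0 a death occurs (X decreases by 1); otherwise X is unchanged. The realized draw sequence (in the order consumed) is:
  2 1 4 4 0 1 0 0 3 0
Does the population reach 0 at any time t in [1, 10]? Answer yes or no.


t=0: X=1, d=2 → birth, X_1=2
t=1: X=2, d=1 → birth, X_2=3
t=2: X=3, d=4 → birth, X_3=4
t=3: X=4, d=4 → birth, X_4=5
t=4: X=5, d=0 → birth, X_5=6
t=5: X=6, d=1 → birth, X_6=7
t=6: X=7, d=0 → birth, X_7=8
t=7: X=8, d=0 → birth, X_8=9
t=8: X=9, d=3 → birth, X_9=10
t=9: X=10, d=0 → birth, X_10=11

no


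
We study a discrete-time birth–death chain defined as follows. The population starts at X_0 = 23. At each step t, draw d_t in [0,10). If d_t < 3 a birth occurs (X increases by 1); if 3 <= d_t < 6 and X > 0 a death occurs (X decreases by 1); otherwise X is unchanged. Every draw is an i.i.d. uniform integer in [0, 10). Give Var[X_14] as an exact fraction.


X can drop by at most 1 per step and X_0 = 23 > T = 14, so X_t >= 23 − t >= 9 > 0 for every t <= 14: the floor at 0 (the 'and X > 0' condition) never binds. Hence X_14 = X_0 + Σ_{t<14} Y_t with i.i.d. increments Y_t = y(d_t) ∈ {+1, −1, 0}.
Outcome values over d=0..9: [1, 1, 1, -1, -1, -1, 0, 0, 0, 0]
Σy = 0, Σy² = 6, M = 10
μ = 0/10 = 0,  σ² = 6/10 − (0)² = 3/5
Independent increments: Var[X_14] = 14·σ² = 14·(3/5) = 42/5

42/5


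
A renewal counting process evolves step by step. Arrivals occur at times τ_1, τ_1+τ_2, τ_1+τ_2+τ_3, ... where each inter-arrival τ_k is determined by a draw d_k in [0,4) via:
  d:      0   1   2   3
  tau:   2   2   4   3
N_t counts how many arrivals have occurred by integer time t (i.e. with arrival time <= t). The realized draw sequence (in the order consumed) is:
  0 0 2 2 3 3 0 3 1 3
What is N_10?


3

draw d_1=0: τ_1=2, arrival time A_1=2
draw d_2=0: τ_2=2, arrival time A_2=4
draw d_3=2: τ_3=4, arrival time A_3=8
draw d_4=2: τ_4=4, arrival time A_4=12
draw d_5=3: τ_5=3, arrival time A_5=15
draw d_6=3: τ_6=3, arrival time A_6=18
draw d_7=0: τ_7=2, arrival time A_7=20
draw d_8=3: τ_8=3, arrival time A_8=23
draw d_9=1: τ_9=2, arrival time A_9=25
draw d_10=3: τ_10=3, arrival time A_10=28
N_t over t=0..10: 0:0 1:0 2:1 3:1 4:2 5:2 6:2 7:2 8:3 9:3 10:3


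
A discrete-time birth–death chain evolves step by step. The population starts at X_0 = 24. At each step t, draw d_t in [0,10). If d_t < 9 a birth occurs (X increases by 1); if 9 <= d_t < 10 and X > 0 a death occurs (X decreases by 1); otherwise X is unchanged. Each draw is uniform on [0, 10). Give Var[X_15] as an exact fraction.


X can drop by at most 1 per step and X_0 = 24 > T = 15, so X_t >= 24 − t >= 9 > 0 for every t <= 15: the floor at 0 (the 'and X > 0' condition) never binds. Hence X_15 = X_0 + Σ_{t<15} Y_t with i.i.d. increments Y_t = y(d_t) ∈ {+1, −1, 0}.
Outcome values over d=0..9: [1, 1, 1, 1, 1, 1, 1, 1, 1, -1]
Σy = 8, Σy² = 10, M = 10
μ = 8/10 = 4/5,  σ² = 10/10 − (4/5)² = 9/25
Independent increments: Var[X_15] = 15·σ² = 15·(9/25) = 27/5

27/5


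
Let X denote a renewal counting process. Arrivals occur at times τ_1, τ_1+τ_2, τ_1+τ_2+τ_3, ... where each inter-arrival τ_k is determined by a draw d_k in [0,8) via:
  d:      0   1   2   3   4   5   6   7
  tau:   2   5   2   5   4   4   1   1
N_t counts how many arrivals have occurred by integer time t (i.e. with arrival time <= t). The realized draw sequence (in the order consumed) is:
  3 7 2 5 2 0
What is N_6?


draw d_1=3: τ_1=5, arrival time A_1=5
draw d_2=7: τ_2=1, arrival time A_2=6
draw d_3=2: τ_3=2, arrival time A_3=8
draw d_4=5: τ_4=4, arrival time A_4=12
draw d_5=2: τ_5=2, arrival time A_5=14
draw d_6=0: τ_6=2, arrival time A_6=16
N_t over t=0..6: 0:0 1:0 2:0 3:0 4:0 5:1 6:2

2


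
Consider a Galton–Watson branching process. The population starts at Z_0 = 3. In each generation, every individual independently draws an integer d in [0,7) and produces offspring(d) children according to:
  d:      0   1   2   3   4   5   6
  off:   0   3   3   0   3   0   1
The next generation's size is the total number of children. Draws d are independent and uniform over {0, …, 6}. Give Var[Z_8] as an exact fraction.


Outcome values over d=0..6: [0, 3, 3, 0, 3, 0, 1]
Σy = 10, Σy² = 28, M = 7
μ = 10/7 = 10/7,  σ² = 28/7 − (10/7)² = 96/49
V_0 = 0, E_0 = 3
V_1 = 96/49·E_0 + (10/7)²·V_0 = 288/49;  E_1 = 30/7
V_2 = 96/49·E_1 + (10/7)²·V_1 = 48960/2401;  E_2 = 300/49
V_3 = 96/49·E_2 + (10/7)²·V_2 = 6307200/117649;  E_3 = 3000/343
V_4 = 96/49·E_3 + (10/7)²·V_3 = 729504000/5764801;  E_4 = 30000/2401
V_5 = 96/49·E_4 + (10/7)²·V_4 = 79865280000/282475249;  E_5 = 300000/16807
V_6 = 96/49·E_5 + (10/7)²·V_5 = 8470569600000/13841287201;  E_6 = 3000000/117649
V_7 = 96/49·E_6 + (10/7)²·V_6 = 880939872000000/678223072849;  E_7 = 30000000/823543
V_8 = 96/49·E_7 + (10/7)²·V_7 = 90465791040000000/33232930569601;  E_8 = 300000000/5764801

90465791040000000/33232930569601


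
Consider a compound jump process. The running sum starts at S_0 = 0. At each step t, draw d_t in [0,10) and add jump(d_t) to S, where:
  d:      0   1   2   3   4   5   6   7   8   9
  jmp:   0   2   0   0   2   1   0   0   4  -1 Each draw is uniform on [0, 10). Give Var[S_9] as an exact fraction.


441/25

Outcome values over d=0..9: [0, 2, 0, 0, 2, 1, 0, 0, 4, -1]
Σy = 8, Σy² = 26, M = 10
μ = 8/10 = 4/5,  σ² = 26/10 − (4/5)² = 49/25
Independent increments: Var[S_9] = 9·σ² = 9·(49/25) = 441/25


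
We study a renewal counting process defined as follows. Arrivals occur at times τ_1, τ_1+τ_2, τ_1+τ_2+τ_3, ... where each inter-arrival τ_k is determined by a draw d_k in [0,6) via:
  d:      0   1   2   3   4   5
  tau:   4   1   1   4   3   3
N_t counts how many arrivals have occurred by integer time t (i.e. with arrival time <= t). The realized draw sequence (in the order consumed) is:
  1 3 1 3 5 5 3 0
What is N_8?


draw d_1=1: τ_1=1, arrival time A_1=1
draw d_2=3: τ_2=4, arrival time A_2=5
draw d_3=1: τ_3=1, arrival time A_3=6
draw d_4=3: τ_4=4, arrival time A_4=10
draw d_5=5: τ_5=3, arrival time A_5=13
draw d_6=5: τ_6=3, arrival time A_6=16
draw d_7=3: τ_7=4, arrival time A_7=20
draw d_8=0: τ_8=4, arrival time A_8=24
N_t over t=0..8: 0:0 1:1 2:1 3:1 4:1 5:2 6:3 7:3 8:3

3


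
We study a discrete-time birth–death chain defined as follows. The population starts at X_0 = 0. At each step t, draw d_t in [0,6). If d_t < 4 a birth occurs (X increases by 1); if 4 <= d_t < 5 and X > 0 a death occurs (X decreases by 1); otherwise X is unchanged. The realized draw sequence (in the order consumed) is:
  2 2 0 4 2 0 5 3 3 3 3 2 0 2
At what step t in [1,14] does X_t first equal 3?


3

t=0: X=0, d=2 → birth, X_1=1
t=1: X=1, d=2 → birth, X_2=2
t=2: X=2, d=0 → birth, X_3=3
t=3: X=3, d=4 → death, X_4=2
t=4: X=2, d=2 → birth, X_5=3
t=5: X=3, d=0 → birth, X_6=4
t=6: X=4, d=5 → hold, X_7=4
t=7: X=4, d=3 → birth, X_8=5
t=8: X=5, d=3 → birth, X_9=6
t=9: X=6, d=3 → birth, X_10=7
t=10: X=7, d=3 → birth, X_11=8
t=11: X=8, d=2 → birth, X_12=9
t=12: X=9, d=0 → birth, X_13=10
t=13: X=10, d=2 → birth, X_14=11


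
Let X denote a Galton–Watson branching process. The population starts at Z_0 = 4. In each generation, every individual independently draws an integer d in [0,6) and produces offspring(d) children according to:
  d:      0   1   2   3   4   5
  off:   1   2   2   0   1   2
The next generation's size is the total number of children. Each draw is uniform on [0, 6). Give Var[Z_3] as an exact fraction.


Outcome values over d=0..5: [1, 2, 2, 0, 1, 2]
Σy = 8, Σy² = 14, M = 6
μ = 8/6 = 4/3,  σ² = 14/6 − (4/3)² = 5/9
V_0 = 0, E_0 = 4
V_1 = 5/9·E_0 + (4/3)²·V_0 = 20/9;  E_1 = 16/3
V_2 = 5/9·E_1 + (4/3)²·V_1 = 560/81;  E_2 = 64/9
V_3 = 5/9·E_2 + (4/3)²·V_2 = 11840/729;  E_3 = 256/27

11840/729


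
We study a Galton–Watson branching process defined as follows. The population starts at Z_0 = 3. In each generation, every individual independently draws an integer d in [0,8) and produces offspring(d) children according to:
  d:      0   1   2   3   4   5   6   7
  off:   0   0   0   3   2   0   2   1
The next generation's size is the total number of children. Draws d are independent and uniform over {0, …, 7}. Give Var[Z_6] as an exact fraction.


45/2

Outcome values over d=0..7: [0, 0, 0, 3, 2, 0, 2, 1]
Σy = 8, Σy² = 18, M = 8
μ = 8/8 = 1,  σ² = 18/8 − (1)² = 5/4
V_0 = 0, E_0 = 3
V_1 = 5/4·E_0 + (1)²·V_0 = 15/4;  E_1 = 3
V_2 = 5/4·E_1 + (1)²·V_1 = 15/2;  E_2 = 3
V_3 = 5/4·E_2 + (1)²·V_2 = 45/4;  E_3 = 3
V_4 = 5/4·E_3 + (1)²·V_3 = 15;  E_4 = 3
V_5 = 5/4·E_4 + (1)²·V_4 = 75/4;  E_5 = 3
V_6 = 5/4·E_5 + (1)²·V_5 = 45/2;  E_6 = 3


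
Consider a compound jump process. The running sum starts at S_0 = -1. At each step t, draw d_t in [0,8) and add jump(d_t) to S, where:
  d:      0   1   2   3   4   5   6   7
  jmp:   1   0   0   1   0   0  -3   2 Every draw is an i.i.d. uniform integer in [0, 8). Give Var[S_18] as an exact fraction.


1071/32

Outcome values over d=0..7: [1, 0, 0, 1, 0, 0, -3, 2]
Σy = 1, Σy² = 15, M = 8
μ = 1/8 = 1/8,  σ² = 15/8 − (1/8)² = 119/64
Independent increments: Var[S_18] = 18·σ² = 18·(119/64) = 1071/32


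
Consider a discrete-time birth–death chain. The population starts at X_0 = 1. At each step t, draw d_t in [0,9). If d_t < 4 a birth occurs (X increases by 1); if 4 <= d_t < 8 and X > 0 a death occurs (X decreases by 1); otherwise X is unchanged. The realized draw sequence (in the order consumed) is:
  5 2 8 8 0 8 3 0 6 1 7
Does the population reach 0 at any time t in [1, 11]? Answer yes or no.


yes

t=0: X=1, d=5 → death, X_1=0
t=1: X=0, d=2 → birth, X_2=1
t=2: X=1, d=8 → hold, X_3=1
t=3: X=1, d=8 → hold, X_4=1
t=4: X=1, d=0 → birth, X_5=2
t=5: X=2, d=8 → hold, X_6=2
t=6: X=2, d=3 → birth, X_7=3
t=7: X=3, d=0 → birth, X_8=4
t=8: X=4, d=6 → death, X_9=3
t=9: X=3, d=1 → birth, X_10=4
t=10: X=4, d=7 → death, X_11=3


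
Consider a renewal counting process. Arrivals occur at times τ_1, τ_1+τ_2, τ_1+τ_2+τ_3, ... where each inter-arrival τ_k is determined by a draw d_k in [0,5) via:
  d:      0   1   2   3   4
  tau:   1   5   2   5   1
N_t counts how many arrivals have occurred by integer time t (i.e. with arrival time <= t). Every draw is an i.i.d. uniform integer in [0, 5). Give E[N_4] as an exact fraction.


Inter-arrival values over d=0..4: [1, 5, 2, 5, 1]
Each d has probability 1/5, so the pmf of τ is: f(1) = 2/5, f(2) = 1/5, f(5) = 2/5
Renewal equation for m(n) = E[N_n]: condition on τ_1 = k (if k <= n, one arrival plus a fresh copy on the remaining n−k steps): m(n) = F(n) + Σ_{k<=n} f(k)·m(n−k), where F(n) = P(τ <= n) and m(0) = 0
m(1) = F(1) = 2/5
m(2) = F(2) + f(1)·m(1) = 3/5 + 2/5·2/5 = 19/25
m(3) = F(3) + f(1)·m(2) + f(2)·m(1) = 3/5 + 2/5·19/25 + 1/5·2/5 = 123/125
m(4) = F(4) + f(1)·m(3) + f(2)·m(2) = 3/5 + 2/5·123/125 + 1/5·19/25 = 716/625
E[N_4] = m(4) = 716/625

716/625


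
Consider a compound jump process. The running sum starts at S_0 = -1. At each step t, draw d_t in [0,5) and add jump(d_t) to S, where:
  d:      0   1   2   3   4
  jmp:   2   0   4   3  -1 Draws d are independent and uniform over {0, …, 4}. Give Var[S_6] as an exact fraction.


Outcome values over d=0..4: [2, 0, 4, 3, -1]
Σy = 8, Σy² = 30, M = 5
μ = 8/5 = 8/5,  σ² = 30/5 − (8/5)² = 86/25
Independent increments: Var[S_6] = 6·σ² = 6·(86/25) = 516/25

516/25


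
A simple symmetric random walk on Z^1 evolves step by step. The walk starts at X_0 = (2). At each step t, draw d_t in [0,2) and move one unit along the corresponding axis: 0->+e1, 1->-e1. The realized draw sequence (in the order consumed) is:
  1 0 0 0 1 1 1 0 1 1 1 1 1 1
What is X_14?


(-4)

t=0: X=(2), d=1 → -e1, X_1=(1)
t=1: X=(1), d=0 → +e1, X_2=(2)
t=2: X=(2), d=0 → +e1, X_3=(3)
t=3: X=(3), d=0 → +e1, X_4=(4)
t=4: X=(4), d=1 → -e1, X_5=(3)
t=5: X=(3), d=1 → -e1, X_6=(2)
t=6: X=(2), d=1 → -e1, X_7=(1)
t=7: X=(1), d=0 → +e1, X_8=(2)
t=8: X=(2), d=1 → -e1, X_9=(1)
t=9: X=(1), d=1 → -e1, X_10=(0)
t=10: X=(0), d=1 → -e1, X_11=(-1)
t=11: X=(-1), d=1 → -e1, X_12=(-2)
t=12: X=(-2), d=1 → -e1, X_13=(-3)
t=13: X=(-3), d=1 → -e1, X_14=(-4)


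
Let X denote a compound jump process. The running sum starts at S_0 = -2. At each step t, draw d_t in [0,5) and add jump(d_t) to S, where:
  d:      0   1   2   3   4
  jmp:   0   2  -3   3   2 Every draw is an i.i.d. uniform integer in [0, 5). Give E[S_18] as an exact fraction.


Outcome values over d=0..4: [0, 2, -3, 3, 2]
Σy = 4, Σy² = 26, M = 5
μ = 4/5 = 4/5,  σ² = 26/5 − (4/5)² = 114/25
E[S_18] = -2 + 18·(4/5) = 62/5

62/5


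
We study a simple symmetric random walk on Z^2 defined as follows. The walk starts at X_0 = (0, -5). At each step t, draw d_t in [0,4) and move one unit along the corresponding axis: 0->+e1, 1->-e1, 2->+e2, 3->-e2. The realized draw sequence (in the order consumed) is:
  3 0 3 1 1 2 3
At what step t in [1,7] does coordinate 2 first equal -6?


1

t=0: X=(0, -5), d=3 → -e2, X_1=(0, -6)
t=1: X=(0, -6), d=0 → +e1, X_2=(1, -6)
t=2: X=(1, -6), d=3 → -e2, X_3=(1, -7)
t=3: X=(1, -7), d=1 → -e1, X_4=(0, -7)
t=4: X=(0, -7), d=1 → -e1, X_5=(-1, -7)
t=5: X=(-1, -7), d=2 → +e2, X_6=(-1, -6)
t=6: X=(-1, -6), d=3 → -e2, X_7=(-1, -7)


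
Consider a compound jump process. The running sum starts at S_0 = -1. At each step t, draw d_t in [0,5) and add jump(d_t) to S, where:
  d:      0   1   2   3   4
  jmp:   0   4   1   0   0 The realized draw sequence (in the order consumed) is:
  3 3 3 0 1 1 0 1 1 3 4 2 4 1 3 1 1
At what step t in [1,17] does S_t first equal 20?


14

t=0: S=-1, d=3, jump=0, S_1=-1
t=1: S=-1, d=3, jump=0, S_2=-1
t=2: S=-1, d=3, jump=0, S_3=-1
t=3: S=-1, d=0, jump=0, S_4=-1
t=4: S=-1, d=1, jump=4, S_5=3
t=5: S=3, d=1, jump=4, S_6=7
t=6: S=7, d=0, jump=0, S_7=7
t=7: S=7, d=1, jump=4, S_8=11
t=8: S=11, d=1, jump=4, S_9=15
t=9: S=15, d=3, jump=0, S_10=15
t=10: S=15, d=4, jump=0, S_11=15
t=11: S=15, d=2, jump=1, S_12=16
t=12: S=16, d=4, jump=0, S_13=16
t=13: S=16, d=1, jump=4, S_14=20
t=14: S=20, d=3, jump=0, S_15=20
t=15: S=20, d=1, jump=4, S_16=24
t=16: S=24, d=1, jump=4, S_17=28


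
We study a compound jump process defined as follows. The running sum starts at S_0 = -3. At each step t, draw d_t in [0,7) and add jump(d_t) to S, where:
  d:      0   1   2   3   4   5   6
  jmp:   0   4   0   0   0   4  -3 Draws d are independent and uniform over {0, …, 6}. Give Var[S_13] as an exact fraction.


Outcome values over d=0..6: [0, 4, 0, 0, 0, 4, -3]
Σy = 5, Σy² = 41, M = 7
μ = 5/7 = 5/7,  σ² = 41/7 − (5/7)² = 262/49
Independent increments: Var[S_13] = 13·σ² = 13·(262/49) = 3406/49

3406/49


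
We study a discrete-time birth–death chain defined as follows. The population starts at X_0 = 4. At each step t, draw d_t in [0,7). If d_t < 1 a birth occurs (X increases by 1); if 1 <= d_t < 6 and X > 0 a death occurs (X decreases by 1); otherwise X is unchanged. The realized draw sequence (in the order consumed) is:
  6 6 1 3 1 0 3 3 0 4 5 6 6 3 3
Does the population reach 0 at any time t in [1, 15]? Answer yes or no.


yes

t=0: X=4, d=6 → hold, X_1=4
t=1: X=4, d=6 → hold, X_2=4
t=2: X=4, d=1 → death, X_3=3
t=3: X=3, d=3 → death, X_4=2
t=4: X=2, d=1 → death, X_5=1
t=5: X=1, d=0 → birth, X_6=2
t=6: X=2, d=3 → death, X_7=1
t=7: X=1, d=3 → death, X_8=0
t=8: X=0, d=0 → birth, X_9=1
t=9: X=1, d=4 → death, X_10=0
t=10: X=0, d=5 → hold, X_11=0
t=11: X=0, d=6 → hold, X_12=0
t=12: X=0, d=6 → hold, X_13=0
t=13: X=0, d=3 → hold, X_14=0
t=14: X=0, d=3 → hold, X_15=0


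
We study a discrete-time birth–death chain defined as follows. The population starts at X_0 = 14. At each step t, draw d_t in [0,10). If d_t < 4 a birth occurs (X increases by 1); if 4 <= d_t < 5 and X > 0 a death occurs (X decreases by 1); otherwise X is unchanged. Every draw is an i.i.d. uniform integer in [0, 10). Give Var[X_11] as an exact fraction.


X can drop by at most 1 per step and X_0 = 14 > T = 11, so X_t >= 14 − t >= 3 > 0 for every t <= 11: the floor at 0 (the 'and X > 0' condition) never binds. Hence X_11 = X_0 + Σ_{t<11} Y_t with i.i.d. increments Y_t = y(d_t) ∈ {+1, −1, 0}.
Outcome values over d=0..9: [1, 1, 1, 1, -1, 0, 0, 0, 0, 0]
Σy = 3, Σy² = 5, M = 10
μ = 3/10 = 3/10,  σ² = 5/10 − (3/10)² = 41/100
Independent increments: Var[X_11] = 11·σ² = 11·(41/100) = 451/100

451/100


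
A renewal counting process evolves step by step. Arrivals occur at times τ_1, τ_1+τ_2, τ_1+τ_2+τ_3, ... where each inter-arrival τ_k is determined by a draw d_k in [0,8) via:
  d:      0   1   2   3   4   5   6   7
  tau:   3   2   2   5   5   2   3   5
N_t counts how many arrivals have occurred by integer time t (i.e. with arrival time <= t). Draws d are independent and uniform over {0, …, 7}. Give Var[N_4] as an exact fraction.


1887/4096

Inter-arrival values over d=0..7: [3, 2, 2, 5, 5, 2, 3, 5]
Each d has probability 1/8, so the pmf of τ is: f(2) = 3/8, f(3) = 1/4, f(5) = 3/8
Let p_n(j) = P(N_n = j), with p_0 = [1]. Condition on τ_1: p_n(0) = P(τ > n), and for j >= 1, p_n(j) = Σ_{k<=n} f(k)·p_{n−k}(j−1)
p_1 = [1]  (j = 0)
p_2 = [5/8, 3/8]  (j = 0..1)
p_3 = [3/8, 5/8]  (j = 0..1)
p_4 = [3/8, 31/64, 9/64]  (j = 0..2)
E[N_4] = Σ j·p_4(j) = 49/64;  E[N_4²] = Σ j²·p_4(j) = 67/64
Var[N_4] = 67/64 − (49/64)² = 1887/4096


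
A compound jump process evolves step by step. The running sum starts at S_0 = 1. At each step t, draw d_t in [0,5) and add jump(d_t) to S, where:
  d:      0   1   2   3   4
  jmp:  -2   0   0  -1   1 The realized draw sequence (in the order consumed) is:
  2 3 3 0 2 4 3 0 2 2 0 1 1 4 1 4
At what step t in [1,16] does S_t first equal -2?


t=0: S=1, d=2, jump=0, S_1=1
t=1: S=1, d=3, jump=-1, S_2=0
t=2: S=0, d=3, jump=-1, S_3=-1
t=3: S=-1, d=0, jump=-2, S_4=-3
t=4: S=-3, d=2, jump=0, S_5=-3
t=5: S=-3, d=4, jump=1, S_6=-2
t=6: S=-2, d=3, jump=-1, S_7=-3
t=7: S=-3, d=0, jump=-2, S_8=-5
t=8: S=-5, d=2, jump=0, S_9=-5
t=9: S=-5, d=2, jump=0, S_10=-5
t=10: S=-5, d=0, jump=-2, S_11=-7
t=11: S=-7, d=1, jump=0, S_12=-7
t=12: S=-7, d=1, jump=0, S_13=-7
t=13: S=-7, d=4, jump=1, S_14=-6
t=14: S=-6, d=1, jump=0, S_15=-6
t=15: S=-6, d=4, jump=1, S_16=-5

6


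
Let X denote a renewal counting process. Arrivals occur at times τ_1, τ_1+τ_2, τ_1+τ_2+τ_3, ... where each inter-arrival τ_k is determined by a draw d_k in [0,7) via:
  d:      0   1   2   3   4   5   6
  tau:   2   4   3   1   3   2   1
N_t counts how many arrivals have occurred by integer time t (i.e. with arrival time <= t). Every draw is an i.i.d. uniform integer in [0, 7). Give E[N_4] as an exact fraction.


3817/2401

Inter-arrival values over d=0..6: [2, 4, 3, 1, 3, 2, 1]
Each d has probability 1/7, so the pmf of τ is: f(1) = 2/7, f(2) = 2/7, f(3) = 2/7, f(4) = 1/7
Renewal equation for m(n) = E[N_n]: condition on τ_1 = k (if k <= n, one arrival plus a fresh copy on the remaining n−k steps): m(n) = F(n) + Σ_{k<=n} f(k)·m(n−k), where F(n) = P(τ <= n) and m(0) = 0
m(1) = F(1) = 2/7
m(2) = F(2) + f(1)·m(1) = 4/7 + 2/7·2/7 = 32/49
m(3) = F(3) + f(1)·m(2) + f(2)·m(1) = 6/7 + 2/7·32/49 + 2/7·2/7 = 386/343
m(4) = F(4) + f(1)·m(3) + f(2)·m(2) + f(3)·m(1) = 1 + 2/7·386/343 + 2/7·32/49 + 2/7·2/7 = 3817/2401
E[N_4] = m(4) = 3817/2401
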